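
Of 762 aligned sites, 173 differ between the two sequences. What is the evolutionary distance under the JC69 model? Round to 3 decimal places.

0.270

p = 173/762 ≈ 0.227034.
d = −(3/4) ln(1 − 4p/3) = −0.75 ln(1 − 0.302712) = −0.75 ln(0.697288)
  = −0.75 × (-0.360557) = 0.270418 substitutions/site.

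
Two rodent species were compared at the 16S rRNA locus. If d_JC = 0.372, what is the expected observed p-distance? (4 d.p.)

0.2933

p = (3/4)(1 − e^(−4d/3)) = 0.75 × (1 − e^(-0.496)) = 0.75 × (1 − 0.608962) = 0.293279.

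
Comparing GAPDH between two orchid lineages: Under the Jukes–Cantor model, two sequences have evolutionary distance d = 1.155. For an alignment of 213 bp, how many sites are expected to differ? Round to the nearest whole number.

Invert JC69: p = (3/4)(1 − e^(−4d/3)) = 0.75 × (1 − e^(-1.54)) = 0.75 × (1 − 0.214381) = 0.589214.
Expected differing sites = pL ≈ 0.589214 × 213 = 125.502582 ≈ 126.

126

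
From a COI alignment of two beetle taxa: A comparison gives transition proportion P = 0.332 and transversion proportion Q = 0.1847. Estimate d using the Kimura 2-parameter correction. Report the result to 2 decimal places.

Under the Kimura two-parameter model, d = −½ ln(1 − 2P − Q) − ¼ ln(1 − 2Q).
1 − 2P − Q = 0.1513, giving −½ ln(0.1513) = 0.944245.
1 − 2Q = 0.6306, giving −¼ ln(0.6306) = 0.115271.
d = 0.944245 + 0.115271 = 1.059516.

1.06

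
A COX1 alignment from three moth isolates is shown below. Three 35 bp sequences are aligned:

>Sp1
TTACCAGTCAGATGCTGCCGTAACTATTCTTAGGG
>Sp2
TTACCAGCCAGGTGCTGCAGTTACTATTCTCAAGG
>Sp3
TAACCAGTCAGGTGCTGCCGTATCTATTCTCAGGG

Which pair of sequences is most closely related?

Sp1 and Sp3

Sp1–Sp2: 6/35 differ, p = 0.171, d = 0.195.
Sp1–Sp3: 4/35 differ, p = 0.114, d = 0.124.
Sp2–Sp3: 6/35 differ, p = 0.171, d = 0.195.
The smallest distance is between Sp1 and Sp3.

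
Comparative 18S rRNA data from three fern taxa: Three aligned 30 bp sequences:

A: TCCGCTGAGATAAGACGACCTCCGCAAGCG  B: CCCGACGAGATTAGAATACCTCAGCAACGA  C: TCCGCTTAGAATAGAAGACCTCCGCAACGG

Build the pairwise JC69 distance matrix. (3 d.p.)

d(A,B) = 0.441, d(A,C) = 0.233, d(B,C) = 0.330

A–B: 10/30 sites differ → p ≈ 0.333333, d = −0.75 ln(1 − 0.444444) = 0.440839 ≈ 0.441.
A–C: 6/30 sites differ → p = 0.2, d = −0.75 ln(1 − 0.266667) = 0.232617 ≈ 0.233.
B–C: 8/30 sites differ → p ≈ 0.266667, d = −0.75 ln(1 − 0.355556) = 0.329526 ≈ 0.330.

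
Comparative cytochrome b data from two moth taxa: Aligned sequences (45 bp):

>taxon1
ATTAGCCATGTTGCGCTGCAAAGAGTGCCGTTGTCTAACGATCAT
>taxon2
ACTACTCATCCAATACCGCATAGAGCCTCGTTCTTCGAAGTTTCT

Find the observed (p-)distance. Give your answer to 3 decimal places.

The sequences differ at 22 of 45 positions.
p = 22/45 = 0.488888… ≈ 0.489 (to 3 d.p.).

0.489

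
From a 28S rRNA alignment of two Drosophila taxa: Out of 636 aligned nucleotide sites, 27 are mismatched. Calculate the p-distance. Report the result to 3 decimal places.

p = 27/636 = 0.042452… ≈ 0.042 (to 3 d.p.).

0.042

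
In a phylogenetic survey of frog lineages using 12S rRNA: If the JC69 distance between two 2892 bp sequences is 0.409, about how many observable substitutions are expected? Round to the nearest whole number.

912

Invert JC69: p = (3/4)(1 − e^(−4d/3)) = 0.75 × (1 − e^(-0.545333)) = 0.75 × (1 − 0.579649) = 0.315263.
Expected differing sites = pL ≈ 0.315263 × 2892 = 911.740596 ≈ 912.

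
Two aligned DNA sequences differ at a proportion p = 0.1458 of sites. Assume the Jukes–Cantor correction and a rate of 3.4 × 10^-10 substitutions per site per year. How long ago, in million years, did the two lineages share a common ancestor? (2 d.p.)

238.42

d = −(3/4) ln(1 − 4p/3) = −0.75 ln(1 − 0.1944) = −0.75 ln(0.8056)
  = −0.75 × (-0.216168) = 0.162126 substitutions/site.
Under a molecular clock d = 2μt, so t = d/(2μ) = 0.162126 / (2 × 3.4 × 10^-10) = 238.42 million years.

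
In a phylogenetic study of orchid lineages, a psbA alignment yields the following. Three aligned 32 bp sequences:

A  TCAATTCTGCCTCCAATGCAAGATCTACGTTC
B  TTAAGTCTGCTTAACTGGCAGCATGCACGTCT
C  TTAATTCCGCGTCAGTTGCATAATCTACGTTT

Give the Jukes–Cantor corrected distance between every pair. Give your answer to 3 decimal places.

d(A,B) = 0.657, d(A,C) = 0.353, d(B,C) = 0.460

A–B: 14/32 sites differ → p = 0.4375, d = −0.75 ln(1 − 0.583333) = 0.656601 ≈ 0.657.
A–C: 9/32 sites differ → p = 0.28125, d = −0.75 ln(1 − 0.375) = 0.352503 ≈ 0.353.
B–C: 11/32 sites differ → p = 0.34375, d = −0.75 ln(1 − 0.458333) = 0.459828 ≈ 0.460.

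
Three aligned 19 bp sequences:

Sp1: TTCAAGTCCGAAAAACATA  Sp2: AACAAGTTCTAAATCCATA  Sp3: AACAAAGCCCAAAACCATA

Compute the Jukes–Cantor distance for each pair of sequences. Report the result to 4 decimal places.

Sp1–Sp2: 6/19 sites differ → p ≈ 0.315789, d = −0.75 ln(1 − 0.421052) = 0.409907 ≈ 0.4099.
Sp1–Sp3: 6/19 sites differ → p ≈ 0.315789, d = −0.75 ln(1 − 0.421052) = 0.409907 ≈ 0.4099.
Sp2–Sp3: 5/19 sites differ → p ≈ 0.263158, d = −0.75 ln(1 − 0.350877) = 0.324100 ≈ 0.3241.

d(Sp1,Sp2) = 0.4099, d(Sp1,Sp3) = 0.4099, d(Sp2,Sp3) = 0.3241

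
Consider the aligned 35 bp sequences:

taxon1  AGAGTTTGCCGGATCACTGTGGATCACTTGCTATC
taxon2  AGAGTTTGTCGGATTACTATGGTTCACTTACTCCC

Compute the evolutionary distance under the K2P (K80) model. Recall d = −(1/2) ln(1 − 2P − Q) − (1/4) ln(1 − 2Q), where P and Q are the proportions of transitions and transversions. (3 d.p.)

Of 35 sites, 5 differences are transitions and 2 are transversions, so P = 5/35 ≈ 0.142857 and Q = 2/35 ≈ 0.057143.
Under the Kimura two-parameter model, d = −½ ln(1 − 2P − Q) − ¼ ln(1 − 2Q).
1 − 2P − Q = 0.657143, giving −½ ln(0.657143) = 0.209927.
1 − 2Q = 0.885714, giving −¼ ln(0.885714) = 0.030340.
d = 0.209927 + 0.030340 = 0.240267.

0.240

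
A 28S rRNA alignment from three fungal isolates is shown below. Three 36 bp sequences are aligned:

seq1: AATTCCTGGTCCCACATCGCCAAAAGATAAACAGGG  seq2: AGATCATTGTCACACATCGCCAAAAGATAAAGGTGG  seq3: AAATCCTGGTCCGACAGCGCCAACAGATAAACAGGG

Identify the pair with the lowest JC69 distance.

seq1 and seq3

seq1–seq2: 8/36 differ, p = 0.222, d = 0.264.
seq1–seq3: 4/36 differ, p = 0.111, d = 0.120.
seq2–seq3: 10/36 differ, p = 0.278, d = 0.347.
The smallest distance is between seq1 and seq3.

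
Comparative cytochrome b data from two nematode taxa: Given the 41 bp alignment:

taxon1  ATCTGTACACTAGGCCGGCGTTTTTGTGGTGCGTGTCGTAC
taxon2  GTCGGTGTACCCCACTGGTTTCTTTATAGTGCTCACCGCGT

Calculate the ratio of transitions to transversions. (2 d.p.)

3.20

Transitions are A↔G and C↔T; transversions are all other mismatches.
Transitions: 16. Transversions: 5.
R = 16/5 = 3.20.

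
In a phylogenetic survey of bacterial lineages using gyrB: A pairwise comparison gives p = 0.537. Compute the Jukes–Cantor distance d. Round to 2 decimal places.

d = −(3/4) ln(1 − 4p/3) = −0.75 ln(1 − 0.716) = −0.75 ln(0.284)
  = −0.75 × (-1.258781) = 0.944086 substitutions/site.

0.94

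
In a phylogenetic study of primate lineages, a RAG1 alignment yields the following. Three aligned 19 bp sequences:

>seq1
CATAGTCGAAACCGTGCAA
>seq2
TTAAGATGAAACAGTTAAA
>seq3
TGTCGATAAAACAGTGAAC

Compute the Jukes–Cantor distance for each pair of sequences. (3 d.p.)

seq1–seq2: 8/19 sites differ → p ≈ 0.421053, d = −0.75 ln(1 − 0.561404) = 0.618132 ≈ 0.618.
seq1–seq3: 9/19 sites differ → p ≈ 0.473684, d = −0.75 ln(1 − 0.631579) = 0.748897 ≈ 0.749.
seq2–seq3: 6/19 sites differ → p ≈ 0.315789, d = −0.75 ln(1 − 0.421052) = 0.409907 ≈ 0.410.

d(seq1,seq2) = 0.618, d(seq1,seq3) = 0.749, d(seq2,seq3) = 0.410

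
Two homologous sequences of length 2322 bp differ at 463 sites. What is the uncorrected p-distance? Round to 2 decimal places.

0.20

p = 463/2322 = 0.199397… ≈ 0.20 (to 2 d.p.).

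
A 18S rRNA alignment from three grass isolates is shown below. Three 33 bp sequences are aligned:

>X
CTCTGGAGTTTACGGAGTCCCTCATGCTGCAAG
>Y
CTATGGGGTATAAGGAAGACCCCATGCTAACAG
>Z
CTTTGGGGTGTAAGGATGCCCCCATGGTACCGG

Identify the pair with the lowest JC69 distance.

Y and Z

X–Y: 11/33 differ, p = 0.333, d = 0.441.
X–Z: 11/33 differ, p = 0.333, d = 0.441.
Y–Z: 7/33 differ, p = 0.212, d = 0.249.
The smallest distance is between Y and Z.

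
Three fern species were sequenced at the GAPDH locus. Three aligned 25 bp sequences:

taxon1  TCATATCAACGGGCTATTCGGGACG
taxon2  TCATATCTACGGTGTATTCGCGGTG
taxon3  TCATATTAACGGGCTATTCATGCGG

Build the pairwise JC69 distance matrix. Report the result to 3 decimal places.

taxon1–taxon2: 6/25 sites differ → p = 0.24, d = −0.75 ln(1 − 0.32) = 0.289247 ≈ 0.289.
taxon1–taxon3: 5/25 sites differ → p = 0.2, d = −0.75 ln(1 − 0.266667) = 0.232617 ≈ 0.233.
taxon2–taxon3: 8/25 sites differ → p = 0.32, d = −0.75 ln(1 − 0.426667) = 0.417216 ≈ 0.417.

d(taxon1,taxon2) = 0.289, d(taxon1,taxon3) = 0.233, d(taxon2,taxon3) = 0.417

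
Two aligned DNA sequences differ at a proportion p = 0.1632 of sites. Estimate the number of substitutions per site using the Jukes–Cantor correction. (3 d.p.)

0.184

d = −(3/4) ln(1 − 4p/3) = −0.75 ln(1 − 0.2176) = −0.75 ln(0.7824)
  = −0.75 × (-0.245389) = 0.184042 substitutions/site.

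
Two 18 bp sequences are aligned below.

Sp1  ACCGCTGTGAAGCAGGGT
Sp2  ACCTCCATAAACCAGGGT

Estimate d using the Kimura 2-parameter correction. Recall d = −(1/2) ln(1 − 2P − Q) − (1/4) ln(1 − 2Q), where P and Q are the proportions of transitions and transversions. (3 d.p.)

Of 18 sites, 3 differences are transitions and 2 are transversions, so P = 3/18 ≈ 0.166667 and Q = 2/18 ≈ 0.111111.
Under the Kimura two-parameter model, d = −½ ln(1 − 2P − Q) − ¼ ln(1 − 2Q).
1 − 2P − Q = 0.555555, giving −½ ln(0.555555) = 0.293894.
1 − 2Q = 0.777778, giving −¼ ln(0.777778) = 0.062829.
d = 0.293894 + 0.062829 = 0.356723.

0.357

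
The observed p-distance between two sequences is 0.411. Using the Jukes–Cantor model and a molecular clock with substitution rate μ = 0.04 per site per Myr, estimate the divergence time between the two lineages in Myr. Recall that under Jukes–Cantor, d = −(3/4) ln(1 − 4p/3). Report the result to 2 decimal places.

7.44

d = −(3/4) ln(1 − 4p/3) = −0.75 ln(1 − 0.548) = −0.75 ln(0.452)
  = −0.75 × (-0.794073) = 0.595555 substitutions/site.
Under a molecular clock d = 2μt, so t = d/(2μ) = 0.595555 / (2 × 0.04) = 7.44 Myr.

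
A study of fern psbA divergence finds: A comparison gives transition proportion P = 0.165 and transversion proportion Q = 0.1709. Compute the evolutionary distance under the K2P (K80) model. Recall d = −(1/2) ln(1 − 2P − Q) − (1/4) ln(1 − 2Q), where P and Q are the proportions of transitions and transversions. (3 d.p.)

0.452

Under the Kimura two-parameter model, d = −½ ln(1 − 2P − Q) − ¼ ln(1 − 2Q).
1 − 2P − Q = 0.4991, giving −½ ln(0.4991) = 0.347474.
1 − 2Q = 0.6582, giving −¼ ln(0.6582) = 0.104562.
d = 0.347474 + 0.104562 = 0.452036.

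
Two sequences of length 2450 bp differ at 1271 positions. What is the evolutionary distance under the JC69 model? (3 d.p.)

0.883

p = 1271/2450 ≈ 0.518776.
d = −(3/4) ln(1 − 4p/3) = −0.75 ln(1 − 0.691701) = −0.75 ln(0.308299)
  = −0.75 × (-1.176685) = 0.882514 substitutions/site.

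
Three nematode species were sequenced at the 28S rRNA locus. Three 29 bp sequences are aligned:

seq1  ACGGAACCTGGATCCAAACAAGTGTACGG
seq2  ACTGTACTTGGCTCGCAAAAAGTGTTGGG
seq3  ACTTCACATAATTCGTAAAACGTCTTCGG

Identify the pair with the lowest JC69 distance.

seq1 and seq2

seq1–seq2: 9/29 differ, p = 0.310, d = 0.401.
seq1–seq3: 13/29 differ, p = 0.448, d = 0.683.
seq2–seq3: 10/29 differ, p = 0.345, d = 0.462.
The smallest distance is between seq1 and seq2.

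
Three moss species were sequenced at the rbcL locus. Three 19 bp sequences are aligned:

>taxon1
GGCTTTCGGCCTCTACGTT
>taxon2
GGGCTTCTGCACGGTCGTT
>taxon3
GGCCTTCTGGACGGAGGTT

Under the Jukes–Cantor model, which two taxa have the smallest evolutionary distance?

taxon1–taxon2: 8/19 differ, p = 0.421, d = 0.618.
taxon1–taxon3: 8/19 differ, p = 0.421, d = 0.618.
taxon2–taxon3: 4/19 differ, p = 0.211, d = 0.247.
The smallest distance is between taxon2 and taxon3.

taxon2 and taxon3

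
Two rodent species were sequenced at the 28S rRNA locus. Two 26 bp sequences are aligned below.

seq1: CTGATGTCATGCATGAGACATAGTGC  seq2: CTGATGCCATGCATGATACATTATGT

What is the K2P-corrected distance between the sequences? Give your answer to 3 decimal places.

0.226

Of 26 sites, 3 differences are transitions and 2 are transversions, so P = 3/26 ≈ 0.115385 and Q = 2/26 ≈ 0.076923.
Under the Kimura two-parameter model, d = −½ ln(1 − 2P − Q) − ¼ ln(1 − 2Q).
1 − 2P − Q = 0.692307, giving −½ ln(0.692307) = 0.183863.
1 − 2Q = 0.846154, giving −¼ ln(0.846154) = 0.041763.
d = 0.183863 + 0.041763 = 0.225626.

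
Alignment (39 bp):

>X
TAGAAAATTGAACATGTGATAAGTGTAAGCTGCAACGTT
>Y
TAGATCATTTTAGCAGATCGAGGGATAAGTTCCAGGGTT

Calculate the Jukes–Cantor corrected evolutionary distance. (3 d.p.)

0.717

The sequences differ at 18 of 39 sites, so p = 18/39 ≈ 0.461538.
d = −(3/4) ln(1 − 4p/3) = −0.75 ln(1 − 0.615384) = −0.75 ln(0.384616)
  = −0.75 × (-0.955510) = 0.716633 substitutions/site.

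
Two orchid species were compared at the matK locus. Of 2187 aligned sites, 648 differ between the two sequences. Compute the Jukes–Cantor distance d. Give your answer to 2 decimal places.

0.38

p = 648/2187 ≈ 0.296296.
d = −(3/4) ln(1 − 4p/3) = −0.75 ln(1 − 0.395061) = −0.75 ln(0.604939)
  = −0.75 × (-0.502628) = 0.376971 substitutions/site.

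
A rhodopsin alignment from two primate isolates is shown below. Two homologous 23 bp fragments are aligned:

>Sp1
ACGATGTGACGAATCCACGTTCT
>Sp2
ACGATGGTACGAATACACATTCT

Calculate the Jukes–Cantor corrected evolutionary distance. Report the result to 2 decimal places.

0.20

The sequences differ at 4 of 23 sites (7, 8, 15, 19), so p = 4/23 ≈ 0.173913.
d = −(3/4) ln(1 − 4p/3) = −0.75 ln(1 − 0.231884) = −0.75 ln(0.768116)
  = −0.75 × (-0.263815) = 0.197861 substitutions/site.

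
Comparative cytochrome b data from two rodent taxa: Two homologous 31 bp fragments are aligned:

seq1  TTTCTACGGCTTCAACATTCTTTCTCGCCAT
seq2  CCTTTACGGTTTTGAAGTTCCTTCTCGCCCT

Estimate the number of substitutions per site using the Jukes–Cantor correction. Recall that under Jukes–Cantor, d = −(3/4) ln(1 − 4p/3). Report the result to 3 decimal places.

The sequences differ at 10 of 31 sites (1, 2, 4, 10, 13, 14, 16, 17, 21, 30), so p = 10/31 ≈ 0.322581.
d = −(3/4) ln(1 − 4p/3) = −0.75 ln(1 − 0.430108) = −0.75 ln(0.569892)
  = −0.75 × (-0.562308) = 0.421731 substitutions/site.

0.422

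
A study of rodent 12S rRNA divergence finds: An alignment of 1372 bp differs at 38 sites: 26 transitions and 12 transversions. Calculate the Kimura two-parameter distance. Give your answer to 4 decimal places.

P = 26/1372 ≈ 0.01895 and Q = 12/1372 ≈ 0.008746.
Under the Kimura two-parameter model, d = −½ ln(1 − 2P − Q) − ¼ ln(1 − 2Q).
1 − 2P − Q = 0.953354, giving −½ ln(0.953354) = 0.023884.
1 − 2Q = 0.982508, giving −¼ ln(0.982508) = 0.004412.
d = 0.023884 + 0.004412 = 0.028296.

0.0283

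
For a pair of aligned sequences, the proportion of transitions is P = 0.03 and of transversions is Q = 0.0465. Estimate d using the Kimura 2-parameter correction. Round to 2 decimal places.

0.08

Under the Kimura two-parameter model, d = −½ ln(1 − 2P − Q) − ¼ ln(1 − 2Q).
1 − 2P − Q = 0.8935, giving −½ ln(0.8935) = 0.056304.
1 − 2Q = 0.907, giving −¼ ln(0.907) = 0.024403.
d = 0.056304 + 0.024403 = 0.080707.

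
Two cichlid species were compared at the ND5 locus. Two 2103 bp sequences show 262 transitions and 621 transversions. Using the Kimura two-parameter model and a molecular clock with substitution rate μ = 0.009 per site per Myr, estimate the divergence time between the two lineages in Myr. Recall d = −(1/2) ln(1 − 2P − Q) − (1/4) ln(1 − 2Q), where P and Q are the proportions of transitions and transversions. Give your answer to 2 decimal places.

34.24

P = 262/2103 ≈ 0.124584 and Q = 621/2103 ≈ 0.295292.
Under the Kimura two-parameter model, d = −½ ln(1 − 2P − Q) − ¼ ln(1 − 2Q).
1 − 2P − Q = 0.45554, giving −½ ln(0.45554) = 0.393136.
1 − 2Q = 0.409416, giving −¼ ln(0.409416) = 0.223256.
d = 0.393136 + 0.223256 = 0.616392.
Under a molecular clock d = 2μt, so t = d/(2μ) = 0.616392 / (2 × 0.009) = 34.24 Myr.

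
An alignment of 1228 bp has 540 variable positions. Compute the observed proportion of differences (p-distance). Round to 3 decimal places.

p = 540/1228 = 0.439739… ≈ 0.440 (to 3 d.p.).

0.440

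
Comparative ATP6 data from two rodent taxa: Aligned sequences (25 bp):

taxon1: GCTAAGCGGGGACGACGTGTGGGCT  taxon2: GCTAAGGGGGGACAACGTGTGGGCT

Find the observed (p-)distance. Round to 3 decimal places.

0.080

The sequences differ at 2 of 25 positions (sites 7, 14).
p = 2/25 = 0.080.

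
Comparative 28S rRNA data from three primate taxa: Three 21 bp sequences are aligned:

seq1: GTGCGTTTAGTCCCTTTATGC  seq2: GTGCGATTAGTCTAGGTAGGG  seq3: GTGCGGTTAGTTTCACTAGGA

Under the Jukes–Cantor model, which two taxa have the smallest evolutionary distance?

seq2 and seq3

seq1–seq2: 7/21 differ, p = 0.333, d = 0.441.
seq1–seq3: 7/21 differ, p = 0.333, d = 0.441.
seq2–seq3: 6/21 differ, p = 0.286, d = 0.360.
The smallest distance is between seq2 and seq3.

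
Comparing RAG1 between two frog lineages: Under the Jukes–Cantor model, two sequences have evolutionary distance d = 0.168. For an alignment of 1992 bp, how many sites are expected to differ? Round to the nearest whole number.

Invert JC69: p = (3/4)(1 − e^(−4d/3)) = 0.75 × (1 − e^(-0.224)) = 0.75 × (1 − 0.799315) = 0.150514.
Expected differing sites = pL ≈ 0.150514 × 1992 = 299.823888 ≈ 300.

300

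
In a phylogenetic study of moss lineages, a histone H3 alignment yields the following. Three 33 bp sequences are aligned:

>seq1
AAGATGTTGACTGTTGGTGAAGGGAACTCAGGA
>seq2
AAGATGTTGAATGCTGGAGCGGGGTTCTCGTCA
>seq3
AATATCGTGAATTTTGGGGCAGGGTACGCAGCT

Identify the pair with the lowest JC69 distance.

seq1 and seq2

seq1–seq2: 10/33 differ, p = 0.303, d = 0.388.
seq1–seq3: 11/33 differ, p = 0.333, d = 0.441.
seq2–seq3: 12/33 differ, p = 0.364, d = 0.497.
The smallest distance is between seq1 and seq2.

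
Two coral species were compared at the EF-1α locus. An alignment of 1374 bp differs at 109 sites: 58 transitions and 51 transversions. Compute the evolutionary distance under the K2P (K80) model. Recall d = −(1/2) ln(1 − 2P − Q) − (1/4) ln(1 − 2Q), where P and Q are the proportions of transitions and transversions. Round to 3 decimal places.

P = 58/1374 ≈ 0.042213 and Q = 51/1374 ≈ 0.037118.
Under the Kimura two-parameter model, d = −½ ln(1 − 2P − Q) − ¼ ln(1 − 2Q).
1 − 2P − Q = 0.878456, giving −½ ln(0.878456) = 0.064795.
1 − 2Q = 0.925764, giving −¼ ln(0.925764) = 0.019284.
d = 0.064795 + 0.019284 = 0.084079.

0.084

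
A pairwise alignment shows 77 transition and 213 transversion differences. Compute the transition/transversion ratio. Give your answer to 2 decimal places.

R = 77/213 = 0.361502… ≈ 0.36 (to 2 d.p.).

0.36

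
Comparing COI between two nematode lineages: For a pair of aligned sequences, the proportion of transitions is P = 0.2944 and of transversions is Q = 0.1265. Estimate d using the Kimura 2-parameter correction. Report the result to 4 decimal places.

Under the Kimura two-parameter model, d = −½ ln(1 − 2P − Q) − ¼ ln(1 − 2Q).
1 − 2P − Q = 0.2847, giving −½ ln(0.2847) = 0.628160.
1 − 2Q = 0.747, giving −¼ ln(0.747) = 0.072923.
d = 0.628160 + 0.072923 = 0.701083.

0.7011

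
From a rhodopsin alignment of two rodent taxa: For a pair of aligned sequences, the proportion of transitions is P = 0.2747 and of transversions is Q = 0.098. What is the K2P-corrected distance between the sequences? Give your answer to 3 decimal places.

0.576

Under the Kimura two-parameter model, d = −½ ln(1 − 2P − Q) − ¼ ln(1 − 2Q).
1 − 2P − Q = 0.3526, giving −½ ln(0.3526) = 0.521211.
1 − 2Q = 0.804, giving −¼ ln(0.804) = 0.054539.
d = 0.521211 + 0.054539 = 0.575750.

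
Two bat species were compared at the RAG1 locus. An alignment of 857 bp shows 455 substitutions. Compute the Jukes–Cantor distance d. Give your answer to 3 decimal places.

0.923

p = 455/857 ≈ 0.530922.
d = −(3/4) ln(1 − 4p/3) = −0.75 ln(1 − 0.707896) = −0.75 ln(0.292104)
  = −0.75 × (-1.230645) = 0.922984 substitutions/site.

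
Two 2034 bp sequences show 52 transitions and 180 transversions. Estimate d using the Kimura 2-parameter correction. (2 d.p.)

P = 52/2034 ≈ 0.025565 and Q = 180/2034 ≈ 0.088496.
Under the Kimura two-parameter model, d = −½ ln(1 − 2P − Q) − ¼ ln(1 − 2Q).
1 − 2P − Q = 0.860374, giving −½ ln(0.860374) = 0.075194.
1 − 2Q = 0.823008, giving −¼ ln(0.823008) = 0.048697.
d = 0.075194 + 0.048697 = 0.123891.

0.12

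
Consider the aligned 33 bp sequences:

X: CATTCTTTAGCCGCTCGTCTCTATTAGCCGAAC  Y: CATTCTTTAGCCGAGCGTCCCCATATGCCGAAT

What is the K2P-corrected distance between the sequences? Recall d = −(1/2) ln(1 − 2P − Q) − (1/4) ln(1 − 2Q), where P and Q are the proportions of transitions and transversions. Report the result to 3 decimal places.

0.250

Of 33 sites, 3 differences are transitions and 4 are transversions, so P = 3/33 ≈ 0.090909 and Q = 4/33 ≈ 0.121212.
Under the Kimura two-parameter model, d = −½ ln(1 − 2P − Q) − ¼ ln(1 − 2Q).
1 − 2P − Q = 0.69697, giving −½ ln(0.69697) = 0.180506.
1 − 2Q = 0.757576, giving −¼ ln(0.757576) = 0.069408.
d = 0.180506 + 0.069408 = 0.249914.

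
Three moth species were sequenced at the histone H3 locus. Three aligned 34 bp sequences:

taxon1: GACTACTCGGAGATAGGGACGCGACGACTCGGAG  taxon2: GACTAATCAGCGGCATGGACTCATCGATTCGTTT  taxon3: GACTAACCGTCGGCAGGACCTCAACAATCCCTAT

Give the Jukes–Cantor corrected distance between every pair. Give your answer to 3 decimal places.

d(taxon1,taxon2) = 0.535, d(taxon1,taxon3) = 0.741, d(taxon2,taxon3) = 0.423

taxon1–taxon2: 13/34 sites differ → p ≈ 0.382353, d = −0.75 ln(1 − 0.509804) = 0.534712 ≈ 0.535.
taxon1–taxon3: 16/34 sites differ → p ≈ 0.470588, d = −0.75 ln(1 − 0.627451) = 0.740540 ≈ 0.741.
taxon2–taxon3: 11/34 sites differ → p ≈ 0.323529, d = −0.75 ln(1 − 0.431372) = 0.423397 ≈ 0.423.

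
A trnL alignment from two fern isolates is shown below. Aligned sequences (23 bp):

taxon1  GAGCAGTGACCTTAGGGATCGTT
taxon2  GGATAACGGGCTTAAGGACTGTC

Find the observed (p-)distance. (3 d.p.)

The sequences differ at 11 of 23 positions.
p = 11/23 = 0.478260… ≈ 0.478 (to 3 d.p.).

0.478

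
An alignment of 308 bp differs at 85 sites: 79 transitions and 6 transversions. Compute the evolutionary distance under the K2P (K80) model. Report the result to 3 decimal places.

0.390

P = 79/308 ≈ 0.256494 and Q = 6/308 ≈ 0.019481.
Under the Kimura two-parameter model, d = −½ ln(1 − 2P − Q) − ¼ ln(1 − 2Q).
1 − 2P − Q = 0.467531, giving −½ ln(0.467531) = 0.380145.
1 − 2Q = 0.961038, giving −¼ ln(0.961038) = 0.009935.
d = 0.380145 + 0.009935 = 0.390080.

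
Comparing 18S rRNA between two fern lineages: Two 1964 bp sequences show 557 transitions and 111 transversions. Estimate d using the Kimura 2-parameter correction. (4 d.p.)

0.5187

P = 557/1964 ≈ 0.283605 and Q = 111/1964 ≈ 0.056517.
Under the Kimura two-parameter model, d = −½ ln(1 − 2P − Q) − ¼ ln(1 − 2Q).
1 − 2P − Q = 0.376273, giving −½ ln(0.376273) = 0.488720.
1 − 2Q = 0.886966, giving −¼ ln(0.886966) = 0.029987.
d = 0.488720 + 0.029987 = 0.518707.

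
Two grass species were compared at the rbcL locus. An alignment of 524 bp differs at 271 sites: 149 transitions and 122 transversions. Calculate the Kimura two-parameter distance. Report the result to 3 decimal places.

0.965

P = 149/524 ≈ 0.284351 and Q = 122/524 ≈ 0.232824.
Under the Kimura two-parameter model, d = −½ ln(1 − 2P − Q) − ¼ ln(1 − 2Q).
1 − 2P − Q = 0.198474, giving −½ ln(0.198474) = 0.808549.
1 − 2Q = 0.534352, giving −¼ ln(0.534352) = 0.156675.
d = 0.808549 + 0.156675 = 0.965224.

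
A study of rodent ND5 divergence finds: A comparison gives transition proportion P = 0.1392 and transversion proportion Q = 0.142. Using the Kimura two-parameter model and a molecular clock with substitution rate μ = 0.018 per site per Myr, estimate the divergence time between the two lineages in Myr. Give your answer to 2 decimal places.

9.90

Under the Kimura two-parameter model, d = −½ ln(1 − 2P − Q) − ¼ ln(1 − 2Q).
1 − 2P − Q = 0.5796, giving −½ ln(0.5796) = 0.272709.
1 − 2Q = 0.716, giving −¼ ln(0.716) = 0.083519.
d = 0.272709 + 0.083519 = 0.356228.
Under a molecular clock d = 2μt, so t = d/(2μ) = 0.356228 / (2 × 0.018) = 9.90 Myr.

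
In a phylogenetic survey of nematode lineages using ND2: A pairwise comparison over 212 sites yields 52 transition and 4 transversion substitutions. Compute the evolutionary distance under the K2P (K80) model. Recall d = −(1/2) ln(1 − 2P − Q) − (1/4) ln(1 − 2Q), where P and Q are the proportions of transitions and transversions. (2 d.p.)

0.37

P = 52/212 ≈ 0.245283 and Q = 4/212 ≈ 0.018868.
Under the Kimura two-parameter model, d = −½ ln(1 − 2P − Q) − ¼ ln(1 − 2Q).
1 − 2P − Q = 0.490566, giving −½ ln(0.490566) = 0.356098.
1 − 2Q = 0.962264, giving −¼ ln(0.962264) = 0.009617.
d = 0.356098 + 0.009617 = 0.365715.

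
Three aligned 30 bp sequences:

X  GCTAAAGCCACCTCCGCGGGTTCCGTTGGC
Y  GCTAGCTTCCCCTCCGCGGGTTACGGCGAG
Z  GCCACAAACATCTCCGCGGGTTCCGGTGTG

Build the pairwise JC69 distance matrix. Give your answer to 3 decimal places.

X–Y: 10/30 sites differ → p ≈ 0.333333, d = −0.75 ln(1 − 0.444444) = 0.440839 ≈ 0.441.
X–Z: 8/30 sites differ → p ≈ 0.266667, d = −0.75 ln(1 − 0.355556) = 0.329526 ≈ 0.330.
Y–Z: 10/30 sites differ → p ≈ 0.333333, d = −0.75 ln(1 − 0.444444) = 0.440839 ≈ 0.441.

d(X,Y) = 0.441, d(X,Z) = 0.330, d(Y,Z) = 0.441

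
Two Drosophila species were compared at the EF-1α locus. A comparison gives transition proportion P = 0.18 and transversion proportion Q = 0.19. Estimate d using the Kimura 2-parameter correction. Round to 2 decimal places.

0.52

Under the Kimura two-parameter model, d = −½ ln(1 − 2P − Q) − ¼ ln(1 − 2Q).
1 − 2P − Q = 0.45, giving −½ ln(0.45) = 0.399254.
1 − 2Q = 0.62, giving −¼ ln(0.62) = 0.119509.
d = 0.399254 + 0.119509 = 0.518763.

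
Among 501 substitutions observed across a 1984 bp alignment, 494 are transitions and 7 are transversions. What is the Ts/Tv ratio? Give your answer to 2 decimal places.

R = 494/7 = 70.571428… ≈ 70.57 (to 2 d.p.).

70.57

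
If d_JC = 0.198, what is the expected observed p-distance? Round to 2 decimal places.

0.17

p = (3/4)(1 − e^(−4d/3)) = 0.75 × (1 − e^(-0.264)) = 0.75 × (1 − 0.767974) = 0.174020.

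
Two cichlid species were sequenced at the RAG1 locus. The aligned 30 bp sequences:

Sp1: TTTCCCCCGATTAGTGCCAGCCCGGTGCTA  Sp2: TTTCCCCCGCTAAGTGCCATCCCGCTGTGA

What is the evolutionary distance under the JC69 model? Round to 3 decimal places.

0.233

The sequences differ at 6 of 30 sites (10, 12, 20, 25, 28, 29), so p = 6/30 = 0.2.
d = −(3/4) ln(1 − 4p/3) = −0.75 ln(1 − 0.266667) = −0.75 ln(0.733333)
  = −0.75 × (-0.310155) = 0.232616 substitutions/site.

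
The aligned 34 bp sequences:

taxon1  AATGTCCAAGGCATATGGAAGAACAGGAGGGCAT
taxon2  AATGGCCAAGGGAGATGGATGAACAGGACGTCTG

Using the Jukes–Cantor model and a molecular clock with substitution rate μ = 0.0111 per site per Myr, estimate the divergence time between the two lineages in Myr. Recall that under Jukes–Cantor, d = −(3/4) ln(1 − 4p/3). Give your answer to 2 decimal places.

The sequences differ at 8 of 34 sites (5, 12, 14, 20, 29, 31, 33, 34), so p = 8/34 ≈ 0.235294.
d = −(3/4) ln(1 − 4p/3) = −0.75 ln(1 − 0.313725) = −0.75 ln(0.686275)
  = −0.75 × (-0.376477) = 0.282358 substitutions/site.
Under a molecular clock d = 2μt, so t = d/(2μ) = 0.282358 / (2 × 0.0111) = 12.72 Myr.

12.72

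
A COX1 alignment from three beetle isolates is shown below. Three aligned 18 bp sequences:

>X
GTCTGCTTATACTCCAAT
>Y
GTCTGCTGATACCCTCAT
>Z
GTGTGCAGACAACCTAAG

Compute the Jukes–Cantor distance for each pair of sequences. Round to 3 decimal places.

X–Y: 4/18 sites differ → p ≈ 0.222222, d = −0.75 ln(1 − 0.296296) = 0.263548 ≈ 0.264.
X–Z: 8/18 sites differ → p ≈ 0.444444, d = −0.75 ln(1 − 0.592592) = 0.673455 ≈ 0.673.
Y–Z: 6/18 sites differ → p ≈ 0.333333, d = −0.75 ln(1 − 0.444444) = 0.440839 ≈ 0.441.

d(X,Y) = 0.264, d(X,Z) = 0.673, d(Y,Z) = 0.441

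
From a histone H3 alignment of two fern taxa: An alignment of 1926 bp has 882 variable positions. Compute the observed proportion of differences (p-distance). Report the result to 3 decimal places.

0.458

p = 882/1926 = 0.457943… ≈ 0.458 (to 3 d.p.).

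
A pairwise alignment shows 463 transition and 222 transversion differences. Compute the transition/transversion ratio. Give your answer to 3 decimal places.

2.086

R = 463/222 = 2.085585… ≈ 2.086 (to 3 d.p.).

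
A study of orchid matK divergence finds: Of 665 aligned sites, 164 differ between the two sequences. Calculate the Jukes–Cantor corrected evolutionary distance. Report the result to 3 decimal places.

0.299

p = 164/665 ≈ 0.246617.
d = −(3/4) ln(1 − 4p/3) = −0.75 ln(1 − 0.328823) = −0.75 ln(0.671177)
  = −0.75 × (-0.398722) = 0.299042 substitutions/site.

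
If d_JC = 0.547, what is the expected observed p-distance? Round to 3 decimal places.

0.388

p = (3/4)(1 − e^(−4d/3)) = 0.75 × (1 − e^(-0.729333)) = 0.75 × (1 − 0.482231) = 0.388327.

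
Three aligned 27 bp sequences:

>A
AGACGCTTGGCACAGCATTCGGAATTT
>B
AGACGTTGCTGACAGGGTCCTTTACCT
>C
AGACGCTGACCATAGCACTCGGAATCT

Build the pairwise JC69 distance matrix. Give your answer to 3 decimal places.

d(A,B) = 0.770, d(A,C) = 0.264, d(B,C) = 0.770

A–B: 13/27 sites differ → p ≈ 0.481481, d = −0.75 ln(1 − 0.641975) = 0.770364 ≈ 0.770.
A–C: 6/27 sites differ → p ≈ 0.222222, d = −0.75 ln(1 − 0.296296) = 0.263548 ≈ 0.264.
B–C: 13/27 sites differ → p ≈ 0.481481, d = −0.75 ln(1 − 0.641975) = 0.770364 ≈ 0.770.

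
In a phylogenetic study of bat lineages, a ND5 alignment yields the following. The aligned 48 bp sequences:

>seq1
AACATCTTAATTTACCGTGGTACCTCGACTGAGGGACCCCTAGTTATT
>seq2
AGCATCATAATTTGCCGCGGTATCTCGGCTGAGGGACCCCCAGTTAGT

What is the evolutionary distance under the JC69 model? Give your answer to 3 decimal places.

The sequences differ at 8 of 48 sites (2, 7, 14, 18, 23, 28, 41, 47), so p = 8/48 ≈ 0.166667.
d = −(3/4) ln(1 − 4p/3) = −0.75 ln(1 − 0.222223) = −0.75 ln(0.777777)
  = −0.75 × (-0.251315) = 0.188486 substitutions/site.

0.188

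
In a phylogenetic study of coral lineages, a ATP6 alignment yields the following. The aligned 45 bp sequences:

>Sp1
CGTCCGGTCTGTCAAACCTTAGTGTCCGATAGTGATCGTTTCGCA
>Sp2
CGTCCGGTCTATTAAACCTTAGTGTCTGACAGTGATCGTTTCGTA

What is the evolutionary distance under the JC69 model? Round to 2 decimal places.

The sequences differ at 5 of 45 sites (11, 13, 27, 30, 44), so p = 5/45 ≈ 0.111111.
d = −(3/4) ln(1 − 4p/3) = −0.75 ln(1 − 0.148148) = −0.75 ln(0.851852)
  = −0.75 × (-0.160342) = 0.120257 substitutions/site.

0.12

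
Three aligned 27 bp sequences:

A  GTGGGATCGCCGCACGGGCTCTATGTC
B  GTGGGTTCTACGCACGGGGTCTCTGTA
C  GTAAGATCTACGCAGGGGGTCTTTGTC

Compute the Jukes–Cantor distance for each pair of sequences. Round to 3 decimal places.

d(A,B) = 0.264, d(A,C) = 0.318, d(B,C) = 0.264

A–B: 6/27 sites differ → p ≈ 0.222222, d = −0.75 ln(1 − 0.296296) = 0.263548 ≈ 0.264.
A–C: 7/27 sites differ → p ≈ 0.259259, d = −0.75 ln(1 − 0.345679) = 0.318118 ≈ 0.318.
B–C: 6/27 sites differ → p ≈ 0.222222, d = −0.75 ln(1 − 0.296296) = 0.263548 ≈ 0.264.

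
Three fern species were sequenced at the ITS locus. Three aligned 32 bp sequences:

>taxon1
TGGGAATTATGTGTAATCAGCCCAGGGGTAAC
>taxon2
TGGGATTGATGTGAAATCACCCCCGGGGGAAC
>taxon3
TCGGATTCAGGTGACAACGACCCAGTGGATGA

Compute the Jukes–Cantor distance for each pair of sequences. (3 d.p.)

d(taxon1,taxon2) = 0.216, d(taxon1,taxon3) = 0.657, d(taxon2,taxon3) = 0.585

taxon1–taxon2: 6/32 sites differ → p = 0.1875, d = −0.75 ln(1 − 0.25) = 0.215762 ≈ 0.216.
taxon1–taxon3: 14/32 sites differ → p = 0.4375, d = −0.75 ln(1 − 0.583333) = 0.656601 ≈ 0.657.
taxon2–taxon3: 13/32 sites differ → p = 0.40625, d = −0.75 ln(1 − 0.541667) = 0.585119 ≈ 0.585.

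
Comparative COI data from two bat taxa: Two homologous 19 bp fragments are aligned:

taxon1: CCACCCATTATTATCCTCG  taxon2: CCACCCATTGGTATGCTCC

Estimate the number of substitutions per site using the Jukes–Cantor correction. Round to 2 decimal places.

The sequences differ at 4 of 19 sites (10, 11, 15, 19), so p = 4/19 ≈ 0.210526.
d = −(3/4) ln(1 − 4p/3) = −0.75 ln(1 − 0.280701) = −0.75 ln(0.719299)
  = −0.75 × (-0.329478) = 0.247109 substitutions/site.

0.25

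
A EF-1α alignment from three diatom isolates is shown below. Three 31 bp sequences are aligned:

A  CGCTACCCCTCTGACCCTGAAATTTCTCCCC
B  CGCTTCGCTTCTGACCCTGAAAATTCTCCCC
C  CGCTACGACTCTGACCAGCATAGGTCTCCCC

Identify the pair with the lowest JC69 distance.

A–B: 4/31 differ, p = 0.129, d = 0.142.
A–C: 8/31 differ, p = 0.258, d = 0.316.
B–C: 9/31 differ, p = 0.290, d = 0.367.
The smallest distance is between A and B.

A and B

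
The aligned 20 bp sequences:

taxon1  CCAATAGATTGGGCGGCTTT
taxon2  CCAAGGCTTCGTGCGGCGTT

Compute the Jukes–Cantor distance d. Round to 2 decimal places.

0.47

The sequences differ at 7 of 20 sites (5, 6, 7, 8, 10, 12, 18), so p = 7/20 = 0.35.
d = −(3/4) ln(1 − 4p/3) = −0.75 ln(1 − 0.466667) = −0.75 ln(0.533333)
  = −0.75 × (-0.628609) = 0.471457 substitutions/site.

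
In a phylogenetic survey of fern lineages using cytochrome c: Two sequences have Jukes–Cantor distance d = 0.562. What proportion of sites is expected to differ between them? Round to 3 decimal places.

p = (3/4)(1 − e^(−4d/3)) = 0.75 × (1 − e^(-0.749333)) = 0.75 × (1 − 0.472682) = 0.395489.

0.395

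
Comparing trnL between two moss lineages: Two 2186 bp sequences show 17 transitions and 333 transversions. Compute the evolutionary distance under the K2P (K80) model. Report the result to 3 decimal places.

P = 17/2186 ≈ 0.007777 and Q = 333/2186 ≈ 0.152333.
Under the Kimura two-parameter model, d = −½ ln(1 − 2P − Q) − ¼ ln(1 − 2Q).
1 − 2P − Q = 0.832113, giving −½ ln(0.832113) = 0.091894.
1 − 2Q = 0.695334, giving −¼ ln(0.695334) = 0.090841.
d = 0.091894 + 0.090841 = 0.182735.

0.183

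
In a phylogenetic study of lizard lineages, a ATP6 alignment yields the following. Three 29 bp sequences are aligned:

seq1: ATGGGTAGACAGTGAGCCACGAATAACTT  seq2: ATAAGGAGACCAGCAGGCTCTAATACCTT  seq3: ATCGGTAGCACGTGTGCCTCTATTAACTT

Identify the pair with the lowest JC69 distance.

seq1 and seq3

seq1–seq2: 11/29 differ, p = 0.379, d = 0.529.
seq1–seq3: 8/29 differ, p = 0.276, d = 0.344.
seq2–seq3: 12/29 differ, p = 0.414, d = 0.602.
The smallest distance is between seq1 and seq3.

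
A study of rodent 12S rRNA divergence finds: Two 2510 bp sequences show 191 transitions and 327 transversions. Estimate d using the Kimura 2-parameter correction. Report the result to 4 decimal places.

P = 191/2510 ≈ 0.076096 and Q = 327/2510 ≈ 0.130279.
Under the Kimura two-parameter model, d = −½ ln(1 − 2P − Q) − ¼ ln(1 − 2Q).
1 − 2P − Q = 0.717529, giving −½ ln(0.717529) = 0.165971.
1 − 2Q = 0.739442, giving −¼ ln(0.739442) = 0.075465.
d = 0.165971 + 0.075465 = 0.241436.

0.2414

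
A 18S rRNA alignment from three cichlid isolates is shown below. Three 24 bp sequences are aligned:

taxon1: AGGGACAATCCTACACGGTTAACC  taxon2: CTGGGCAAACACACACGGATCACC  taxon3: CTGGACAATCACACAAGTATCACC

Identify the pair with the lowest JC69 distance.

taxon2 and taxon3

taxon1–taxon2: 8/24 differ, p = 0.333, d = 0.441.
taxon1–taxon3: 8/24 differ, p = 0.333, d = 0.441.
taxon2–taxon3: 4/24 differ, p = 0.167, d = 0.188.
The smallest distance is between taxon2 and taxon3.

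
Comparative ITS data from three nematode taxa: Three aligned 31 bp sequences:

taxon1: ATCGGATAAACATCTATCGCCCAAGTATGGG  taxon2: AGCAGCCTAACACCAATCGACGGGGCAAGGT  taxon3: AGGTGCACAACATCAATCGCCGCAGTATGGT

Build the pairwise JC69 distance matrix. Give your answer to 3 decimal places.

d(taxon1,taxon2) = 0.691, d(taxon1,taxon3) = 0.422, d(taxon2,taxon3) = 0.422

taxon1–taxon2: 14/31 sites differ → p ≈ 0.451613, d = −0.75 ln(1 − 0.602151) = 0.691262 ≈ 0.691.
taxon1–taxon3: 10/31 sites differ → p ≈ 0.322581, d = −0.75 ln(1 − 0.430108) = 0.421731 ≈ 0.422.
taxon2–taxon3: 10/31 sites differ → p ≈ 0.322581, d = −0.75 ln(1 − 0.430108) = 0.421731 ≈ 0.422.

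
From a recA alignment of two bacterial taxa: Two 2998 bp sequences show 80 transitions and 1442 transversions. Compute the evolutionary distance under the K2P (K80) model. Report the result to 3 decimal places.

P = 80/2998 ≈ 0.026684 and Q = 1442/2998 ≈ 0.480987.
Under the Kimura two-parameter model, d = −½ ln(1 − 2P − Q) − ¼ ln(1 − 2Q).
1 − 2P − Q = 0.465645, giving −½ ln(0.465645) = 0.382166.
1 − 2Q = 0.038026, giving −¼ ln(0.038026) = 0.817371.
d = 0.382166 + 0.817371 = 1.199537.

1.200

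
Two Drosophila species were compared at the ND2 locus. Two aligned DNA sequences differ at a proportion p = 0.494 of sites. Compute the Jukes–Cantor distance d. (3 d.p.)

0.806

d = −(3/4) ln(1 − 4p/3) = −0.75 ln(1 − 0.658667) = −0.75 ln(0.341333)
  = −0.75 × (-1.074897) = 0.806173 substitutions/site.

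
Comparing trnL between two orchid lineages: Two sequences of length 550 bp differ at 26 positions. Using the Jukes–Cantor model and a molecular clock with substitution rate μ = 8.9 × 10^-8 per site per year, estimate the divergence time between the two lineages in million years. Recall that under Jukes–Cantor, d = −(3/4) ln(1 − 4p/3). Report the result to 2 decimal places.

0.27

p = 26/550 ≈ 0.047273.
d = −(3/4) ln(1 − 4p/3) = −0.75 ln(1 − 0.063031) = −0.75 ln(0.936969)
  = −0.75 × (-0.065105) = 0.048829 substitutions/site.
Under a molecular clock d = 2μt, so t = d/(2μ) = 0.048829 / (2 × 8.9 × 10^-8) = 0.27 million years.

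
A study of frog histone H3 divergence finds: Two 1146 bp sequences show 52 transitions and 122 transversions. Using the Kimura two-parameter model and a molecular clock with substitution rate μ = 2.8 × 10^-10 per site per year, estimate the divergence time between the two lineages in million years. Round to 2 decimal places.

303.01

P = 52/1146 ≈ 0.045375 and Q = 122/1146 ≈ 0.106457.
Under the Kimura two-parameter model, d = −½ ln(1 − 2P − Q) − ¼ ln(1 − 2Q).
1 − 2P − Q = 0.802793, giving −½ ln(0.802793) = 0.109829.
1 − 2Q = 0.787086, giving −¼ ln(0.787086) = 0.059854.
d = 0.109829 + 0.059854 = 0.169683.
Under a molecular clock d = 2μt, so t = d/(2μ) = 0.169683 / (2 × 2.8 × 10^-10) = 303.01 million years.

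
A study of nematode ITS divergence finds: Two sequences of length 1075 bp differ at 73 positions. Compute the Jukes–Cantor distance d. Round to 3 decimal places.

0.071

p = 73/1075 ≈ 0.067907.
d = −(3/4) ln(1 − 4p/3) = −0.75 ln(1 − 0.090543) = −0.75 ln(0.909457)
  = −0.75 × (-0.094908) = 0.071181 substitutions/site.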